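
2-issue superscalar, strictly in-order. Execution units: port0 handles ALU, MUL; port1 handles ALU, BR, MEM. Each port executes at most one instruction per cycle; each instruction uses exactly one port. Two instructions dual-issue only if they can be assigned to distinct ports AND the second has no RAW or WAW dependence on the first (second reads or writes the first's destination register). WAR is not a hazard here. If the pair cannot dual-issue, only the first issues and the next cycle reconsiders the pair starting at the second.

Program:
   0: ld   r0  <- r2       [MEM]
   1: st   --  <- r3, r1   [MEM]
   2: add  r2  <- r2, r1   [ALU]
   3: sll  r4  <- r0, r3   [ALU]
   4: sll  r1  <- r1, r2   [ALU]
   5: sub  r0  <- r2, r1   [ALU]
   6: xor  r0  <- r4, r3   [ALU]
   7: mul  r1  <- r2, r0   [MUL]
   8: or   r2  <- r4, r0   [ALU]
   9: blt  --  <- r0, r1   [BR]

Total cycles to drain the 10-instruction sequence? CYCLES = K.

0. ld @i0  | no-port MEM/MEM
1. st;add @i1&i2  | dual
2. sll;sll @i3&i4  | dual
3. sub @i5  | WAW r0
4. xor @i6  | RAW r0
5. mul;or @i7&i8  | dual
6. blt @i9  | tail

CYCLES = 7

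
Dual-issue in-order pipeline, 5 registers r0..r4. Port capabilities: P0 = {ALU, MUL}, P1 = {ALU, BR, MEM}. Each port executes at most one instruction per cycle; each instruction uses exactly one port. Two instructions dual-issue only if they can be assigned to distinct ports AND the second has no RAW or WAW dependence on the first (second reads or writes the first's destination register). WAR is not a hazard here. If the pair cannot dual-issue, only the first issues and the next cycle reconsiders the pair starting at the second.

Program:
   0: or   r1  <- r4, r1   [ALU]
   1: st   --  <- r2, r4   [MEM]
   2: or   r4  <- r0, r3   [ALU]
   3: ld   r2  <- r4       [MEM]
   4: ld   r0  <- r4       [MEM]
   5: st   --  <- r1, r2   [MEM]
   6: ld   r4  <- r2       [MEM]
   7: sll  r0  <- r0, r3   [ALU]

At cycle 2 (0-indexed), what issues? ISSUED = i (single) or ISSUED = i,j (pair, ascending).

c0: i0,i1 or/st  2-wide
c1: i2 or  RAW r4
c2: i3 ld  no-port MEM/MEM
c3: i4 ld  no-port MEM/MEM
c4: i5 st  no-port MEM/MEM
c5: i6,i7 ld/sll  2-wide

ISSUED = 3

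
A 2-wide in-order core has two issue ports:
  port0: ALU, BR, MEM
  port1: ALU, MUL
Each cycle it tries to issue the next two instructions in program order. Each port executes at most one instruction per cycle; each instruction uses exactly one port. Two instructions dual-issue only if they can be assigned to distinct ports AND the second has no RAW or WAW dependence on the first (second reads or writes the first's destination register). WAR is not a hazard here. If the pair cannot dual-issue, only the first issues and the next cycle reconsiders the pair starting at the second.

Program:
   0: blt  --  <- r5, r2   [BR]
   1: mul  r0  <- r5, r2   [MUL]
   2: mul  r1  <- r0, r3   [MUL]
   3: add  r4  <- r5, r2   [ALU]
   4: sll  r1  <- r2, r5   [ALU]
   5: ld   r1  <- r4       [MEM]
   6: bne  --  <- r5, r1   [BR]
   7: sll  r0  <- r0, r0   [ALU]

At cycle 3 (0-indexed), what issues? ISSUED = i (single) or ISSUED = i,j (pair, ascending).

[0] i0+i1  blt/mul  -- pair
[1] i2+i3  mul/add  -- pair
[2] i4  sll  -- WAW r1
[3] i5  ld  -- no-port MEM/BR
[4] i6+i7  bne/sll  -- pair

ISSUED = 5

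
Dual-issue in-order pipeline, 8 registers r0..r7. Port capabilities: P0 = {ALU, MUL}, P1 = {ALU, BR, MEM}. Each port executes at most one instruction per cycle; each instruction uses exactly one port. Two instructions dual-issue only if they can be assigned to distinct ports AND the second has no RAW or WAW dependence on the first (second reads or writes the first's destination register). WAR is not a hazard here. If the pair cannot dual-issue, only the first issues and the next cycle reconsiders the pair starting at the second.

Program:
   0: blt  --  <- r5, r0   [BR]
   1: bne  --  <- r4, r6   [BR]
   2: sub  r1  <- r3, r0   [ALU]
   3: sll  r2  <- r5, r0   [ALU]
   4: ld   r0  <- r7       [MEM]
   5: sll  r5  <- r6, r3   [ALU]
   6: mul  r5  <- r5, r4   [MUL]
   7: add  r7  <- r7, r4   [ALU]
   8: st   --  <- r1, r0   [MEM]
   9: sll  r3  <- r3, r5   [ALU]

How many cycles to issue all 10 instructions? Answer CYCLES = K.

CYCLES = 6

t=0 i0:blt ; no-port BR/BR
t=1 i1&i2:bne sub ; dual
t=2 i3&i4:sll ld ; dual
t=3 i5:sll ; RAW+WAW r5
t=4 i6&i7:mul add ; dual
t=5 i8&i9:st sll ; dual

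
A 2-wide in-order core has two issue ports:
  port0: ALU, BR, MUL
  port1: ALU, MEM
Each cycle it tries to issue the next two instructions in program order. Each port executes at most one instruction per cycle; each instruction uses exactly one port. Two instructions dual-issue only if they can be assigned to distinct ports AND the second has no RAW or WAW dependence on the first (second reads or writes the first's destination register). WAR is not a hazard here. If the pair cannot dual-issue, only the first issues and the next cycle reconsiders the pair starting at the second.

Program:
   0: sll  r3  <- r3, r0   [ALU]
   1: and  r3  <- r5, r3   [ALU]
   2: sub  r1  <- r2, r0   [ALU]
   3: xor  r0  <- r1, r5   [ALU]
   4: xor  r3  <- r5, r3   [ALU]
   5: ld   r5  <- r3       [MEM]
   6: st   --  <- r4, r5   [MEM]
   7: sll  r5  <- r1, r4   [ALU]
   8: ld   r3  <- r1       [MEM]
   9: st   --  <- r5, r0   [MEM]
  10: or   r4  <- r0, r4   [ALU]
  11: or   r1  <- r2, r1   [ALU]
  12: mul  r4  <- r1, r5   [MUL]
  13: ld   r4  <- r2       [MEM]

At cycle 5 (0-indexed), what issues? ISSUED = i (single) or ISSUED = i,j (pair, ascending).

ISSUED = 8

t=0 i0:sll.ALU ; RAW+WAW r3
t=1 i1/i2:and.ALU+sub.ALU ; dual
t=2 i3/i4:xor.ALU+xor.ALU ; dual
t=3 i5:ld.MEM ; no-port MEM/MEM
t=4 i6/i7:st.MEM+sll.ALU ; dual
t=5 i8:ld.MEM ; no-port MEM/MEM
t=6 i9/i10:st.MEM+or.ALU ; dual
t=7 i11:or.ALU ; RAW r1
t=8 i12:mul.MUL ; WAW r4
t=9 i13:ld.MEM ; tail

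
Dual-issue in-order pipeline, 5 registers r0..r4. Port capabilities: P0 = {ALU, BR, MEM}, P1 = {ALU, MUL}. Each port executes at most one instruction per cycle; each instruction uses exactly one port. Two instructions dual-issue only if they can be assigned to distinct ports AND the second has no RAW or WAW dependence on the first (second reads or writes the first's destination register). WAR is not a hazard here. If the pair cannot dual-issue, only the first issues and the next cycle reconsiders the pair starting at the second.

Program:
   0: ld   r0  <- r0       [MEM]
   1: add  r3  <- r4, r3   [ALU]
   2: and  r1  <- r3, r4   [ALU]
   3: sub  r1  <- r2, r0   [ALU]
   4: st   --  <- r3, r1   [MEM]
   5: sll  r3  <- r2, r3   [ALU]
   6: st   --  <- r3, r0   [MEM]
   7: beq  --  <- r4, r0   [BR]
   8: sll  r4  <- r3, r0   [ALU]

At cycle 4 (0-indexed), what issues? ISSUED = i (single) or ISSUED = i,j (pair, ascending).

  cy0 -> i0+i1 (ld.MEM+add.ALU) dual
  cy1 -> i2 (and.ALU) WAW r1
  cy2 -> i3 (sub.ALU) RAW r1
  cy3 -> i4+i5 (st.MEM+sll.ALU) dual
  cy4 -> i6 (st.MEM) no-port MEM/BR
  cy5 -> i7+i8 (beq.BR+sll.ALU) dual

ISSUED = 6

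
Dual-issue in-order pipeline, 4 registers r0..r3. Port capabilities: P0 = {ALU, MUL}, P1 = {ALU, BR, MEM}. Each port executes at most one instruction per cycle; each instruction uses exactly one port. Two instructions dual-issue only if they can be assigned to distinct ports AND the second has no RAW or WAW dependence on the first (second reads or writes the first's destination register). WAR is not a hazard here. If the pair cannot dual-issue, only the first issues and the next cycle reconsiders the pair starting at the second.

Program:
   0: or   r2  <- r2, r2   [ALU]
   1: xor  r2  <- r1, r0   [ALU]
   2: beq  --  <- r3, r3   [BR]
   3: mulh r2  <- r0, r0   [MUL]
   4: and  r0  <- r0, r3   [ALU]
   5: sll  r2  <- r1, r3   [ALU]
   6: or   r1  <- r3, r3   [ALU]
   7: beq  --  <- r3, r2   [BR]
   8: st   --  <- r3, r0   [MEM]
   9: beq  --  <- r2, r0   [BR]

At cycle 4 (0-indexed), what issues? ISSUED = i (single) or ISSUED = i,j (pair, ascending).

#0 head=0: or i0 WAW r2
#1 head=1: xor;beq i1&i2 pair
#2 head=3: mulh;and i3&i4 pair
#3 head=5: sll;or i5&i6 pair
#4 head=7: beq i7 no-port BR/MEM
#5 head=8: st i8 no-port MEM/BR
#6 head=9: beq i9 tail

ISSUED = 7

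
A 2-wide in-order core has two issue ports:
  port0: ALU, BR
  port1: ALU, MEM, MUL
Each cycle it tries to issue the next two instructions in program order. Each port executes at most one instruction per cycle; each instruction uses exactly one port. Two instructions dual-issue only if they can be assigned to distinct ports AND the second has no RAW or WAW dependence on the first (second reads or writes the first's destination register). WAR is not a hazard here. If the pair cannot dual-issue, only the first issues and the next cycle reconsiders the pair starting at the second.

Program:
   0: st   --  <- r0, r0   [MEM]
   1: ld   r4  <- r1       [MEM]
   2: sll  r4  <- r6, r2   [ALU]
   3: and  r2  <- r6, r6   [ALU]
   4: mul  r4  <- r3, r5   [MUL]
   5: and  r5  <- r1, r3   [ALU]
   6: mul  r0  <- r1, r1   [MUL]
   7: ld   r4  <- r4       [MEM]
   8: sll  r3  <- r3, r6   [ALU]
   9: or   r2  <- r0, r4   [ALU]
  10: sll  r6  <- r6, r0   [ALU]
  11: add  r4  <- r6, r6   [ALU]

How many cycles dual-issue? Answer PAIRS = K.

PAIRS = 4

#0 head=0: st i0 no-port MEM/MEM
#1 head=1: ld i1 WAW r4
#2 head=2: sll and i2+i3 2-wide
#3 head=4: mul and i4+i5 2-wide
#4 head=6: mul i6 no-port MUL/MEM
#5 head=7: ld sll i7+i8 2-wide
#6 head=9: or sll i9+i10 2-wide
#7 head=11: add i11 tail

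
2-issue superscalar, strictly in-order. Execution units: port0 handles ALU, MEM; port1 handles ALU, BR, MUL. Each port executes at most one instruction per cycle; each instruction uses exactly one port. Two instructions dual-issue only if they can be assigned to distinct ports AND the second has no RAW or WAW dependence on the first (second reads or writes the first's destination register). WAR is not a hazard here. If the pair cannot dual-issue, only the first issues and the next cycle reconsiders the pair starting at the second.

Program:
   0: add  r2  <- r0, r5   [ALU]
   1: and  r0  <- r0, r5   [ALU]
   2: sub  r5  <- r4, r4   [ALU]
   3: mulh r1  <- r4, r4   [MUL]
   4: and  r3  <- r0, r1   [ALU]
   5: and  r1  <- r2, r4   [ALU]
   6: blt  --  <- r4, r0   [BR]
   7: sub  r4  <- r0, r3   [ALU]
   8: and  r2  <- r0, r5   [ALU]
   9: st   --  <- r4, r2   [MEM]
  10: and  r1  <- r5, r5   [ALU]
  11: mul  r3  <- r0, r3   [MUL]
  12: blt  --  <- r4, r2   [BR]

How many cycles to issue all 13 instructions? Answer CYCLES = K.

CYCLES = 8

c0: i0&i1 add;and  dual
c1: i2&i3 sub;mulh  dual
c2: i4&i5 and;and  dual
c3: i6&i7 blt;sub  dual
c4: i8 and  RAW r2
c5: i9&i10 st;and  dual
c6: i11 mul  no-port MUL/BR
c7: i12 blt  tail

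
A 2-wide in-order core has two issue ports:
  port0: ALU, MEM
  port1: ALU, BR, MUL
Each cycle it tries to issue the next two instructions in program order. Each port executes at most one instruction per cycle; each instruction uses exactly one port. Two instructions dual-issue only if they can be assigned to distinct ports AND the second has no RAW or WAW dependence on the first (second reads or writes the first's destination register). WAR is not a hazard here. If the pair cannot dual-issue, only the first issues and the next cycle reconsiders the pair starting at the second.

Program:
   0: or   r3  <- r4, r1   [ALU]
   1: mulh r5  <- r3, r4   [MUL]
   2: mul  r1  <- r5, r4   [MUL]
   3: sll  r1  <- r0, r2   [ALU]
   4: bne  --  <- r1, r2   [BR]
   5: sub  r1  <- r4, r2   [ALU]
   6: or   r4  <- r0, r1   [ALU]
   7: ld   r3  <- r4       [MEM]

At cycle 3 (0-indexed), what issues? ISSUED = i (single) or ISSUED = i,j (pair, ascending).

[0] i0  or.ALU  -- RAW r3
[1] i1  mulh.MUL  -- no-port MUL/MUL
[2] i2  mul.MUL  -- WAW r1
[3] i3  sll.ALU  -- RAW r1
[4] i4,i5  bne.BR+sub.ALU  -- dual
[5] i6  or.ALU  -- RAW r4
[6] i7  ld.MEM  -- tail

ISSUED = 3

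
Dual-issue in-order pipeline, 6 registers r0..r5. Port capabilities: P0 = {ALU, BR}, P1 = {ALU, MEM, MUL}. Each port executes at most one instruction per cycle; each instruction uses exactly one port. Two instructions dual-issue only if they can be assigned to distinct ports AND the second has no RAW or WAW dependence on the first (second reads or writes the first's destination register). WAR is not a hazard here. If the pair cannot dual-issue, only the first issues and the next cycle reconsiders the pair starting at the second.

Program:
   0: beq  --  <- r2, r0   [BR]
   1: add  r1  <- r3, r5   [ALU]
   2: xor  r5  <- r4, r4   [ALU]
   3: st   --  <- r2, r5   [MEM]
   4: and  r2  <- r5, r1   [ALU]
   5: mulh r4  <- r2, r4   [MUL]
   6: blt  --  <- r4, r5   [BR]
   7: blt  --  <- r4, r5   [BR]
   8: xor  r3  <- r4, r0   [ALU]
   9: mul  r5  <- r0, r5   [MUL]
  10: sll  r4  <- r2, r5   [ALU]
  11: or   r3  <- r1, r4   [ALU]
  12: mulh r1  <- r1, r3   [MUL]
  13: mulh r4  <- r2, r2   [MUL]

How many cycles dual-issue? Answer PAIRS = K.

c0: i0&i1 beq.BR add.ALU  dual
c1: i2 xor.ALU  RAW r5
c2: i3&i4 st.MEM and.ALU  dual
c3: i5 mulh.MUL  RAW r4
c4: i6 blt.BR  no-port BR/BR
c5: i7&i8 blt.BR xor.ALU  dual
c6: i9 mul.MUL  RAW r5
c7: i10 sll.ALU  RAW r4
c8: i11 or.ALU  RAW r3
c9: i12 mulh.MUL  no-port MUL/MUL
c10: i13 mulh.MUL  tail

PAIRS = 3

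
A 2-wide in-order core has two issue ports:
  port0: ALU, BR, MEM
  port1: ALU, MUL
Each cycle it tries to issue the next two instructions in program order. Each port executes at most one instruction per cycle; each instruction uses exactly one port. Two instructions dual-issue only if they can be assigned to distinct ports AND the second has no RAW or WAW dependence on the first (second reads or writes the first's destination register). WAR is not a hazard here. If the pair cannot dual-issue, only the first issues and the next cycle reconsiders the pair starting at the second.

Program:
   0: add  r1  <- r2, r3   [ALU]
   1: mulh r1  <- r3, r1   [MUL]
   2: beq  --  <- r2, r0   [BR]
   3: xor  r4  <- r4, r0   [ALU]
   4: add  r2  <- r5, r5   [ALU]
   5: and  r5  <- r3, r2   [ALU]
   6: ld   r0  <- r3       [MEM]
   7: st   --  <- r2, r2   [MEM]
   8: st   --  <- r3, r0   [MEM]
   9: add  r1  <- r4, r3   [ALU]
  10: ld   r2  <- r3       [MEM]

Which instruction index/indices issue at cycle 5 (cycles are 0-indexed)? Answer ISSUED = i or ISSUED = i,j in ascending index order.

[0] i0  add.ALU  -- RAW+WAW r1
[1] i1/i2  mulh.MUL beq.BR  -- 2-wide
[2] i3/i4  xor.ALU add.ALU  -- 2-wide
[3] i5/i6  and.ALU ld.MEM  -- 2-wide
[4] i7  st.MEM  -- no-port MEM/MEM
[5] i8/i9  st.MEM add.ALU  -- 2-wide
[6] i10  ld.MEM  -- tail

ISSUED = 8,9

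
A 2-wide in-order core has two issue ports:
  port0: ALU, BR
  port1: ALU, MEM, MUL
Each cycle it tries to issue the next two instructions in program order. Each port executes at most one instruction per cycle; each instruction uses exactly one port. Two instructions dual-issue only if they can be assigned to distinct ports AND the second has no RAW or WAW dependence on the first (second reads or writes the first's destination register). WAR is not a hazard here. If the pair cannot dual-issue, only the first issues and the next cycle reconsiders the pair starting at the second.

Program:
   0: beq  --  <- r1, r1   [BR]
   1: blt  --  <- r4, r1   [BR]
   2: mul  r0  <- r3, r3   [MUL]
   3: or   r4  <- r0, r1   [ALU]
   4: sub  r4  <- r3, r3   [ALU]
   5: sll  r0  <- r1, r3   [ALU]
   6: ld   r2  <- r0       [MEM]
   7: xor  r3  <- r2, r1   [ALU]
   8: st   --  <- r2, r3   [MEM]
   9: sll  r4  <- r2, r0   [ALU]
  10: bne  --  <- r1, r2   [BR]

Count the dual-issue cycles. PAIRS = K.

[0] i0  beq  -- no-port BR/BR
[1] i1+i2  blt;mul  -- dual
[2] i3  or  -- WAW r4
[3] i4+i5  sub;sll  -- dual
[4] i6  ld  -- RAW r2
[5] i7  xor  -- RAW r3
[6] i8+i9  st;sll  -- dual
[7] i10  bne  -- tail

PAIRS = 3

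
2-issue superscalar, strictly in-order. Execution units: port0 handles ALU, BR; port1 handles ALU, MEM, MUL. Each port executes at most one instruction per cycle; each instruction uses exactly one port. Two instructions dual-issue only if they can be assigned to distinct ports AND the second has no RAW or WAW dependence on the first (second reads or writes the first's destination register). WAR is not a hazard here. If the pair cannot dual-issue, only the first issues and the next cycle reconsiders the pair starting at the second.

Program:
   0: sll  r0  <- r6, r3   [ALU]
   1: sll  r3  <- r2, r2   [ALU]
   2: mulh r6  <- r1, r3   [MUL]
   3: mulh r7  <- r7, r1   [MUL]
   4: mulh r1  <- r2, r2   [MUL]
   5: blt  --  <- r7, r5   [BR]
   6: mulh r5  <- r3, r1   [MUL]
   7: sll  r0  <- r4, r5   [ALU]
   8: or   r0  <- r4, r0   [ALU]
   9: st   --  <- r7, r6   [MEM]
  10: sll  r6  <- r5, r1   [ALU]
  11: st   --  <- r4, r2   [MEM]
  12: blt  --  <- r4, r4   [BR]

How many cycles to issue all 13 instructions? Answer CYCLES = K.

CYCLES = 9

  cy0 -> i0&i1 (sll.ALU/sll.ALU) 2-wide
  cy1 -> i2 (mulh.MUL) no-port MUL/MUL
  cy2 -> i3 (mulh.MUL) no-port MUL/MUL
  cy3 -> i4&i5 (mulh.MUL/blt.BR) 2-wide
  cy4 -> i6 (mulh.MUL) RAW r5
  cy5 -> i7 (sll.ALU) RAW+WAW r0
  cy6 -> i8&i9 (or.ALU/st.MEM) 2-wide
  cy7 -> i10&i11 (sll.ALU/st.MEM) 2-wide
  cy8 -> i12 (blt.BR) tail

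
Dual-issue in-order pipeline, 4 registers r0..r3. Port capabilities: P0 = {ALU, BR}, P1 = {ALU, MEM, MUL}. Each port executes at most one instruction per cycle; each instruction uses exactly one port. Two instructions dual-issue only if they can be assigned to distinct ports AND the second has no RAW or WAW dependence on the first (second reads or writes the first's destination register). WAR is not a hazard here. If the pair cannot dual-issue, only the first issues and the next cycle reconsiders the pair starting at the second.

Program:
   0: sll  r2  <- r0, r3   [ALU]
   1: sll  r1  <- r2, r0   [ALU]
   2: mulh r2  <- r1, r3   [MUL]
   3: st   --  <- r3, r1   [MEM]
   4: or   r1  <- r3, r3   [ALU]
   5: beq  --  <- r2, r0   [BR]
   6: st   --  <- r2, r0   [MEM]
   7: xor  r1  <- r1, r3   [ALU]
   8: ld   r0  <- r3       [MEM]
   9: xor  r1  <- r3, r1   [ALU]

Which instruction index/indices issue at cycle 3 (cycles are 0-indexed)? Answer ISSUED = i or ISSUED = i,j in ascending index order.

ISSUED = 3,4

  cy0 -> i0 (sll.ALU) RAW r2
  cy1 -> i1 (sll.ALU) RAW r1
  cy2 -> i2 (mulh.MUL) no-port MUL/MEM
  cy3 -> i3,i4 (st.MEM+or.ALU) dual
  cy4 -> i5,i6 (beq.BR+st.MEM) dual
  cy5 -> i7,i8 (xor.ALU+ld.MEM) dual
  cy6 -> i9 (xor.ALU) tail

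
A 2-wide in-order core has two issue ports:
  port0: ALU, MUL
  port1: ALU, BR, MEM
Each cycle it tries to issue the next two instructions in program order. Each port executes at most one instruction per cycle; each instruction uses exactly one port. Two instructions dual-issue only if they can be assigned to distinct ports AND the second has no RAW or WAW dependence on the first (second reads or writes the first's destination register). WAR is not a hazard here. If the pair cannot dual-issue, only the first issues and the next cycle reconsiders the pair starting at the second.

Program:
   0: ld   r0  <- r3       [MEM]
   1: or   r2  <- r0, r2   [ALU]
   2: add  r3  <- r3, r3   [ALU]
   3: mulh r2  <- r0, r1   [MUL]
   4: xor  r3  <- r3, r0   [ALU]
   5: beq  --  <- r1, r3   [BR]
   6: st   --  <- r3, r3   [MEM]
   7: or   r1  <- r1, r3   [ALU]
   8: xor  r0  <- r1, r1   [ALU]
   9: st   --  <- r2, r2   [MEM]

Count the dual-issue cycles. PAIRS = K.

PAIRS = 4

t=0 i0:ld ; RAW r0
t=1 i1&i2:or+add ; pair
t=2 i3&i4:mulh+xor ; pair
t=3 i5:beq ; no-port BR/MEM
t=4 i6&i7:st+or ; pair
t=5 i8&i9:xor+st ; pair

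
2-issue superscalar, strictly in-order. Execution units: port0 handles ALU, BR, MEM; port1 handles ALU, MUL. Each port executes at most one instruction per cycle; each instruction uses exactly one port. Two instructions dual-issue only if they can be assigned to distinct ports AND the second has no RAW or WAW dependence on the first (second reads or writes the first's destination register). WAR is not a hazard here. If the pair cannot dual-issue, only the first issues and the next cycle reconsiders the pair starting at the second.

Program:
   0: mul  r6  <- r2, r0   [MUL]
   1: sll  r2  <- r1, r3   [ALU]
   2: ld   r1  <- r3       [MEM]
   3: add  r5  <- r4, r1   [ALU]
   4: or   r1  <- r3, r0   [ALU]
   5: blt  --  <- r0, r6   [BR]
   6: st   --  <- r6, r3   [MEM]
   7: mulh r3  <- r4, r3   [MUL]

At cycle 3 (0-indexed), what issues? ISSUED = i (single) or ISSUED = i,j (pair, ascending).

#0 head=0: mul.MUL+sll.ALU i0&i1 dual
#1 head=2: ld.MEM i2 RAW r1
#2 head=3: add.ALU+or.ALU i3&i4 dual
#3 head=5: blt.BR i5 no-port BR/MEM
#4 head=6: st.MEM+mulh.MUL i6&i7 dual

ISSUED = 5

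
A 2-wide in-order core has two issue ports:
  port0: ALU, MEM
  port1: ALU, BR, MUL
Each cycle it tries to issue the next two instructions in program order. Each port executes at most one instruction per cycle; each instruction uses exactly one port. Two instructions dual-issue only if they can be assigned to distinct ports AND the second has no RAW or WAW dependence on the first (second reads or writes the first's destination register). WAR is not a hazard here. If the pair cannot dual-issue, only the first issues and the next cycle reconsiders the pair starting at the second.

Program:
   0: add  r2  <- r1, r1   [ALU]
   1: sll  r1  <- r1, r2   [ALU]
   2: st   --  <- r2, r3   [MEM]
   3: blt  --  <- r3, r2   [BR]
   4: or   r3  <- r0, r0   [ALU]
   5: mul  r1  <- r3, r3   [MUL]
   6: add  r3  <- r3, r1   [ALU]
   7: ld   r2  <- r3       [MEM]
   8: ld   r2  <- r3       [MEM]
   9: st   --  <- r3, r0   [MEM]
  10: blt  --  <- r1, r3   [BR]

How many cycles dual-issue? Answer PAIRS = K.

PAIRS = 3

0. add @i0  | RAW r2
1. sll+st @i1,i2  | 2-wide
2. blt+or @i3,i4  | 2-wide
3. mul @i5  | RAW r1
4. add @i6  | RAW r3
5. ld @i7  | no-port MEM/MEM
6. ld @i8  | no-port MEM/MEM
7. st+blt @i9,i10  | 2-wide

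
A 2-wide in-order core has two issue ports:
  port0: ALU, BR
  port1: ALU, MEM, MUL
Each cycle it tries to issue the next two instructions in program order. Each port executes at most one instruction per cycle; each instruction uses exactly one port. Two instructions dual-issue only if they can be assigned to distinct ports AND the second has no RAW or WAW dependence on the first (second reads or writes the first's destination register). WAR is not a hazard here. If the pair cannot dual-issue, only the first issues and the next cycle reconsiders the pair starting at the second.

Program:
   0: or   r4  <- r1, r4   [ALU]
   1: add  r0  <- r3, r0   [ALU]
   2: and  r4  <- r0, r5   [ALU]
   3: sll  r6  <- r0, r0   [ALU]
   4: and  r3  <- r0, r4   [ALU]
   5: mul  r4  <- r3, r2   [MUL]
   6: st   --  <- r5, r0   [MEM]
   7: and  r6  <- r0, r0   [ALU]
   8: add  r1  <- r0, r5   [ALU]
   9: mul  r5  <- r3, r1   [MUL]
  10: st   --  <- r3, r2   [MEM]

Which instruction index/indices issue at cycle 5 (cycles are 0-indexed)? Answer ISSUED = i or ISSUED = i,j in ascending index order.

ISSUED = 8

  cy0 -> i0+i1 (or;add) pair
  cy1 -> i2+i3 (and;sll) pair
  cy2 -> i4 (and) RAW r3
  cy3 -> i5 (mul) no-port MUL/MEM
  cy4 -> i6+i7 (st;and) pair
  cy5 -> i8 (add) RAW r1
  cy6 -> i9 (mul) no-port MUL/MEM
  cy7 -> i10 (st) tail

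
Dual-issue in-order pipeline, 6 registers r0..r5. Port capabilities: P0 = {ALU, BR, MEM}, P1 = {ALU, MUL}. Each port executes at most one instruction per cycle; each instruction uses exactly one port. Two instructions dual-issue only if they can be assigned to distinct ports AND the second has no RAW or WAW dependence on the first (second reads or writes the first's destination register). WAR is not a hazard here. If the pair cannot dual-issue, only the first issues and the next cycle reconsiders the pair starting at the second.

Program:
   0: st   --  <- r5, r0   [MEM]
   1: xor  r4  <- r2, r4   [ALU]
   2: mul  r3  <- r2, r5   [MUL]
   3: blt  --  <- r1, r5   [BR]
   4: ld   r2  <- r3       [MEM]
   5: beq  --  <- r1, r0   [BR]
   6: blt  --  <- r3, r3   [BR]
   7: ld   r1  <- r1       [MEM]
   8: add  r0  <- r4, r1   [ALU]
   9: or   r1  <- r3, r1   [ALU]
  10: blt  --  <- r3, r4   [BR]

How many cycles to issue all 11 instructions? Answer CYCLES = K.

  cy0 -> i0+i1 (st/xor) 2-wide
  cy1 -> i2+i3 (mul/blt) 2-wide
  cy2 -> i4 (ld) no-port MEM/BR
  cy3 -> i5 (beq) no-port BR/BR
  cy4 -> i6 (blt) no-port BR/MEM
  cy5 -> i7 (ld) RAW r1
  cy6 -> i8+i9 (add/or) 2-wide
  cy7 -> i10 (blt) tail

CYCLES = 8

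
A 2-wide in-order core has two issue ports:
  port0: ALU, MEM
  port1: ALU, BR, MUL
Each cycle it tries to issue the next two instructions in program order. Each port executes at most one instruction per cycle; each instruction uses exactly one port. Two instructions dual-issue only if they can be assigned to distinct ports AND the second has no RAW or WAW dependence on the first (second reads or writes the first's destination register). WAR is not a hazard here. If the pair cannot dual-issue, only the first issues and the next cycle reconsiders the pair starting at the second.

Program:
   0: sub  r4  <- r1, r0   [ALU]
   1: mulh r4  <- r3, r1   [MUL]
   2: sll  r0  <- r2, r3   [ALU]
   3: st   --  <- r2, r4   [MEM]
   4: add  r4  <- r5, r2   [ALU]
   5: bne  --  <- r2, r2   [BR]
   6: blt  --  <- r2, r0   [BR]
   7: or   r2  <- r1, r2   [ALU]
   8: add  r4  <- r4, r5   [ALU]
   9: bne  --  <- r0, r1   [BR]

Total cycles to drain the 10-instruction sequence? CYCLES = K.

#0 head=0: sub.ALU i0 WAW r4
#1 head=1: mulh.MUL/sll.ALU i1/i2 pair
#2 head=3: st.MEM/add.ALU i3/i4 pair
#3 head=5: bne.BR i5 no-port BR/BR
#4 head=6: blt.BR/or.ALU i6/i7 pair
#5 head=8: add.ALU/bne.BR i8/i9 pair

CYCLES = 6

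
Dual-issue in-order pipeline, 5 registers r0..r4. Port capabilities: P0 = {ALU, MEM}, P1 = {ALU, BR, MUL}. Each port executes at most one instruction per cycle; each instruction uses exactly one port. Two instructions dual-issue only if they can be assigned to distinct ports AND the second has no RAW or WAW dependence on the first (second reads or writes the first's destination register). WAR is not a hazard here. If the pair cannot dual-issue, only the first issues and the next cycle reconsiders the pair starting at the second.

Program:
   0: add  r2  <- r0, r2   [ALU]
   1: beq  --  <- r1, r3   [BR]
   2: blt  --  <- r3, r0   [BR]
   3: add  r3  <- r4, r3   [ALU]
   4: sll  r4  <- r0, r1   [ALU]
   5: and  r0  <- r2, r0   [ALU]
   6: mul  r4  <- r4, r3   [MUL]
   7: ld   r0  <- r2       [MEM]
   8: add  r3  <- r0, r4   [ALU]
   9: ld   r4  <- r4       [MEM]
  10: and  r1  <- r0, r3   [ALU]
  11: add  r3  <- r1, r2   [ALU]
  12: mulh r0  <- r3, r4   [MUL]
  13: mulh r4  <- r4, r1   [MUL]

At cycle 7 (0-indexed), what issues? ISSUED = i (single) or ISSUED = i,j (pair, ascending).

[0] i0,i1  add/beq  -- dual
[1] i2,i3  blt/add  -- dual
[2] i4,i5  sll/and  -- dual
[3] i6,i7  mul/ld  -- dual
[4] i8,i9  add/ld  -- dual
[5] i10  and  -- RAW r1
[6] i11  add  -- RAW r3
[7] i12  mulh  -- no-port MUL/MUL
[8] i13  mulh  -- tail

ISSUED = 12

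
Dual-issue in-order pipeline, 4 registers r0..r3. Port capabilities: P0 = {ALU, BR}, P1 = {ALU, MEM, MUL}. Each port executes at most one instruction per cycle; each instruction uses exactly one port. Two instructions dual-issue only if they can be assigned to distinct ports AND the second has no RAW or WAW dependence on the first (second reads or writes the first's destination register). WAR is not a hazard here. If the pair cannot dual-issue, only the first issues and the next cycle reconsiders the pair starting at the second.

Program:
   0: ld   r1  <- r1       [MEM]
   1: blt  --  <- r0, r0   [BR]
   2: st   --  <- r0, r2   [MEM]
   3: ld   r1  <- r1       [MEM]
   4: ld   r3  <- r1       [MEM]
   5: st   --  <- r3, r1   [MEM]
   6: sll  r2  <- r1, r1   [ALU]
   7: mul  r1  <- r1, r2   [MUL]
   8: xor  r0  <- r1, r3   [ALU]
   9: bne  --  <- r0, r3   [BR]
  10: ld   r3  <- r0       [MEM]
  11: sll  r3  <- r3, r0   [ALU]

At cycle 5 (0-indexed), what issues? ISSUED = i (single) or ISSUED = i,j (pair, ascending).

#0 head=0: ld+blt i0/i1 2-wide
#1 head=2: st i2 no-port MEM/MEM
#2 head=3: ld i3 no-port MEM/MEM
#3 head=4: ld i4 no-port MEM/MEM
#4 head=5: st+sll i5/i6 2-wide
#5 head=7: mul i7 RAW r1
#6 head=8: xor i8 RAW r0
#7 head=9: bne+ld i9/i10 2-wide
#8 head=11: sll i11 tail

ISSUED = 7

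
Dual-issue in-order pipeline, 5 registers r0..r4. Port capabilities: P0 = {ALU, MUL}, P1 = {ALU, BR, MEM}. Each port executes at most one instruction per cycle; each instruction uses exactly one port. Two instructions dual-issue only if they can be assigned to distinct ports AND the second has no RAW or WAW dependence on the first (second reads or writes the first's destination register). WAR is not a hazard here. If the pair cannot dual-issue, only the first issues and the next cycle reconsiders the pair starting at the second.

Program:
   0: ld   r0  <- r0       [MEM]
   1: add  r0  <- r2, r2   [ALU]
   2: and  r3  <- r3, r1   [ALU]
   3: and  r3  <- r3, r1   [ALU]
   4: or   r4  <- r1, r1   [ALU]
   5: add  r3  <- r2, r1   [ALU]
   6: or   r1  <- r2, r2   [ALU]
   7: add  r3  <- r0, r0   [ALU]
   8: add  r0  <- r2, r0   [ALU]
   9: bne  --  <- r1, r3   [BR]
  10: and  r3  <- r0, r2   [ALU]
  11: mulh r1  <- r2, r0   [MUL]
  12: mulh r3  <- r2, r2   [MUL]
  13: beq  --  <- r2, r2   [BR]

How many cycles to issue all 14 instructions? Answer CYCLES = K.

CYCLES = 8

0. ld.MEM @i0  | WAW r0
1. add.ALU+and.ALU @i1+i2  | dual
2. and.ALU+or.ALU @i3+i4  | dual
3. add.ALU+or.ALU @i5+i6  | dual
4. add.ALU+add.ALU @i7+i8  | dual
5. bne.BR+and.ALU @i9+i10  | dual
6. mulh.MUL @i11  | no-port MUL/MUL
7. mulh.MUL+beq.BR @i12+i13  | dual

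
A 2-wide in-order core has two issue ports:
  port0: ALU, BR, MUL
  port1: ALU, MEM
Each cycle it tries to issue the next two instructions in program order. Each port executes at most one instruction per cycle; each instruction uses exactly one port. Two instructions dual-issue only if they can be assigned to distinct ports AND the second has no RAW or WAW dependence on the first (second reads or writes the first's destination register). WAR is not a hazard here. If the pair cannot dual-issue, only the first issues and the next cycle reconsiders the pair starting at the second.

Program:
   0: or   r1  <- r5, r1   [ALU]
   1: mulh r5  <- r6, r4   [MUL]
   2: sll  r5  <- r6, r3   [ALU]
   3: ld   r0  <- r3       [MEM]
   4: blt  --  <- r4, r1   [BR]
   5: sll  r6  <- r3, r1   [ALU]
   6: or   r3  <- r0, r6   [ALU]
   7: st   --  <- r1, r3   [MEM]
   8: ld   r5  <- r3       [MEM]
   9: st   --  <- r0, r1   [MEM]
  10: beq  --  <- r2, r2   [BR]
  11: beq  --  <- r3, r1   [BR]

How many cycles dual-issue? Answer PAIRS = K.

#0 head=0: or.ALU+mulh.MUL i0+i1 dual
#1 head=2: sll.ALU+ld.MEM i2+i3 dual
#2 head=4: blt.BR+sll.ALU i4+i5 dual
#3 head=6: or.ALU i6 RAW r3
#4 head=7: st.MEM i7 no-port MEM/MEM
#5 head=8: ld.MEM i8 no-port MEM/MEM
#6 head=9: st.MEM+beq.BR i9+i10 dual
#7 head=11: beq.BR i11 tail

PAIRS = 4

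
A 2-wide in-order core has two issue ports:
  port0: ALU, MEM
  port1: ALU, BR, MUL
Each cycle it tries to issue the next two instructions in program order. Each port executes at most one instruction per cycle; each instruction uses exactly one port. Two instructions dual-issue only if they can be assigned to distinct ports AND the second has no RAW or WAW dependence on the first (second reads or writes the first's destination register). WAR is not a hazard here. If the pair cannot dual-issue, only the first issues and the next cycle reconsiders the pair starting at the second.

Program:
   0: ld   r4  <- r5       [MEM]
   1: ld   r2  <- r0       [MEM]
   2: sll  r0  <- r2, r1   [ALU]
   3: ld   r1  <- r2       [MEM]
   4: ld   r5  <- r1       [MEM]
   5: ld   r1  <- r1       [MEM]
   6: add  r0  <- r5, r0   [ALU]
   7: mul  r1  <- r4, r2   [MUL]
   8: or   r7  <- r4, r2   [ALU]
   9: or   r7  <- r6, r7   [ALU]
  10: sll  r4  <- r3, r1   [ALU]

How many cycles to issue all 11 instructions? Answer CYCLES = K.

CYCLES = 7

  cy0 -> i0 (ld) no-port MEM/MEM
  cy1 -> i1 (ld) RAW r2
  cy2 -> i2+i3 (sll;ld) pair
  cy3 -> i4 (ld) no-port MEM/MEM
  cy4 -> i5+i6 (ld;add) pair
  cy5 -> i7+i8 (mul;or) pair
  cy6 -> i9+i10 (or;sll) pair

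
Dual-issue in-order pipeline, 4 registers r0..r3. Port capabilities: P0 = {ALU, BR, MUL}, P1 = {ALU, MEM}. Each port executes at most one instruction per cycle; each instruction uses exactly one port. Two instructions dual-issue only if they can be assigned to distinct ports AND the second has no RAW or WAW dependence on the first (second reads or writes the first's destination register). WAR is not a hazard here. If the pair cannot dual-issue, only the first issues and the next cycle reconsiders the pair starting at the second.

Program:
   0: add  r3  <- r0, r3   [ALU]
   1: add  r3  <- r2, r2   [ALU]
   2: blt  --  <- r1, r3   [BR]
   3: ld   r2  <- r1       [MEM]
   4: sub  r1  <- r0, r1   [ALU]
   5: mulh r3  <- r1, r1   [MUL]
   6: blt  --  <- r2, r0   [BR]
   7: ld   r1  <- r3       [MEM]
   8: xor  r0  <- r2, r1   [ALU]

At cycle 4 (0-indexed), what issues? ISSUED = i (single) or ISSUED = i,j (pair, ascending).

ISSUED = 5

0. add @i0  | WAW r3
1. add @i1  | RAW r3
2. blt/ld @i2+i3  | 2-wide
3. sub @i4  | RAW r1
4. mulh @i5  | no-port MUL/BR
5. blt/ld @i6+i7  | 2-wide
6. xor @i8  | tail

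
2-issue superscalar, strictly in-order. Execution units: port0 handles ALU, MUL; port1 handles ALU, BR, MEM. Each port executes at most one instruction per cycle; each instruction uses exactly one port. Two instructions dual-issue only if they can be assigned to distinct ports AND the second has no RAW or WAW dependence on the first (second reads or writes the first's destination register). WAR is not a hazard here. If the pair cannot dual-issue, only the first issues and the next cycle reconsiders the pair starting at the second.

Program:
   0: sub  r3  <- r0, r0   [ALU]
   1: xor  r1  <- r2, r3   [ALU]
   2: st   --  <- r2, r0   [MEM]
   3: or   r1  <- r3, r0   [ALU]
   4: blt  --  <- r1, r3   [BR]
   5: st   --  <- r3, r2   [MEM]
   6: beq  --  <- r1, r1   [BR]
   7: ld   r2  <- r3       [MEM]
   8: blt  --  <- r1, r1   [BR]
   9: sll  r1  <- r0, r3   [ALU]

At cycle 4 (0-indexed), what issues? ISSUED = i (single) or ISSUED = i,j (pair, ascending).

ISSUED = 5

#0 head=0: sub.ALU i0 RAW r3
#1 head=1: xor.ALU st.MEM i1/i2 pair
#2 head=3: or.ALU i3 RAW r1
#3 head=4: blt.BR i4 no-port BR/MEM
#4 head=5: st.MEM i5 no-port MEM/BR
#5 head=6: beq.BR i6 no-port BR/MEM
#6 head=7: ld.MEM i7 no-port MEM/BR
#7 head=8: blt.BR sll.ALU i8/i9 pair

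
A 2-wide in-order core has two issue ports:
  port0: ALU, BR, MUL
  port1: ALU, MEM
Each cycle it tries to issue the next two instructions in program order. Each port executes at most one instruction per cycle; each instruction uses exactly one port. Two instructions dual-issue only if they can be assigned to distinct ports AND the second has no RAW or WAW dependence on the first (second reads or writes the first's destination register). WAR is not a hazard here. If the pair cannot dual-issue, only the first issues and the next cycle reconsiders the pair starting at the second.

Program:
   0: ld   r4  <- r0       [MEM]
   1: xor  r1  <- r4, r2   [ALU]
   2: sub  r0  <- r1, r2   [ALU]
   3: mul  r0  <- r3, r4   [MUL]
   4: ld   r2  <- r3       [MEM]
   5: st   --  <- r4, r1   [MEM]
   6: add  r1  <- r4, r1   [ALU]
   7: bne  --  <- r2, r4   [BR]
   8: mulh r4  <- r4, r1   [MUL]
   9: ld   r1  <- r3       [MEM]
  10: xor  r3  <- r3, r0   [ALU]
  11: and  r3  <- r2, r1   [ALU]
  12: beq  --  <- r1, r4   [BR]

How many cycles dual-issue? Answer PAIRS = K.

0. ld.MEM @i0  | RAW r4
1. xor.ALU @i1  | RAW r1
2. sub.ALU @i2  | WAW r0
3. mul.MUL+ld.MEM @i3+i4  | pair
4. st.MEM+add.ALU @i5+i6  | pair
5. bne.BR @i7  | no-port BR/MUL
6. mulh.MUL+ld.MEM @i8+i9  | pair
7. xor.ALU @i10  | WAW r3
8. and.ALU+beq.BR @i11+i12  | pair

PAIRS = 4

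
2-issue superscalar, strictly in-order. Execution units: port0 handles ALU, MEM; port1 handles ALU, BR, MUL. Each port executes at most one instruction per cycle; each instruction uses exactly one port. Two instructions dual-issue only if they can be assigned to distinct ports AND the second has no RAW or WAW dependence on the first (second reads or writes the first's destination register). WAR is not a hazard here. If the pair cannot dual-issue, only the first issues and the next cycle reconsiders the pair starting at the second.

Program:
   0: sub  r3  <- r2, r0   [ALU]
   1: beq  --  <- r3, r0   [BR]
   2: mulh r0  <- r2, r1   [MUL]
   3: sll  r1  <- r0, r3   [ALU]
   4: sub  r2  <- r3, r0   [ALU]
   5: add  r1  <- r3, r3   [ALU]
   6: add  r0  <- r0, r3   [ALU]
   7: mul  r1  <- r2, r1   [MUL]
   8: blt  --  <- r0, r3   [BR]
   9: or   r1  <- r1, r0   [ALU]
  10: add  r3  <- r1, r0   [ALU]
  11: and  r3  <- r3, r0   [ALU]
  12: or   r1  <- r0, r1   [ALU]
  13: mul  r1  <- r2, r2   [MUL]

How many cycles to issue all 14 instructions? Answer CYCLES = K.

[0] i0  sub  -- RAW r3
[1] i1  beq  -- no-port BR/MUL
[2] i2  mulh  -- RAW r0
[3] i3&i4  sll/sub  -- 2-wide
[4] i5&i6  add/add  -- 2-wide
[5] i7  mul  -- no-port MUL/BR
[6] i8&i9  blt/or  -- 2-wide
[7] i10  add  -- RAW+WAW r3
[8] i11&i12  and/or  -- 2-wide
[9] i13  mul  -- tail

CYCLES = 10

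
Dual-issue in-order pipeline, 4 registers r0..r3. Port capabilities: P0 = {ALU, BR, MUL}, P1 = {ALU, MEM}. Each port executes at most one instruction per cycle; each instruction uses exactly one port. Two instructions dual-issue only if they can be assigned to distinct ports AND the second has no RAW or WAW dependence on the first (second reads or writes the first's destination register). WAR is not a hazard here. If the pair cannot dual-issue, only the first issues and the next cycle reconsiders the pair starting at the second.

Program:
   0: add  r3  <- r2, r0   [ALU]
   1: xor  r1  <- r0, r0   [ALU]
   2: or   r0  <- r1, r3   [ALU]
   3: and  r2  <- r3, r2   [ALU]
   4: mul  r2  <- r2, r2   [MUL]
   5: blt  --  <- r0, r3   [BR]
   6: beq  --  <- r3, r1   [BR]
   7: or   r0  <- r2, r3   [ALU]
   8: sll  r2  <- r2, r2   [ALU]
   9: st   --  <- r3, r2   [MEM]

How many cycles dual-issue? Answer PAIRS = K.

  cy0 -> i0+i1 (add.ALU/xor.ALU) 2-wide
  cy1 -> i2+i3 (or.ALU/and.ALU) 2-wide
  cy2 -> i4 (mul.MUL) no-port MUL/BR
  cy3 -> i5 (blt.BR) no-port BR/BR
  cy4 -> i6+i7 (beq.BR/or.ALU) 2-wide
  cy5 -> i8 (sll.ALU) RAW r2
  cy6 -> i9 (st.MEM) tail

PAIRS = 3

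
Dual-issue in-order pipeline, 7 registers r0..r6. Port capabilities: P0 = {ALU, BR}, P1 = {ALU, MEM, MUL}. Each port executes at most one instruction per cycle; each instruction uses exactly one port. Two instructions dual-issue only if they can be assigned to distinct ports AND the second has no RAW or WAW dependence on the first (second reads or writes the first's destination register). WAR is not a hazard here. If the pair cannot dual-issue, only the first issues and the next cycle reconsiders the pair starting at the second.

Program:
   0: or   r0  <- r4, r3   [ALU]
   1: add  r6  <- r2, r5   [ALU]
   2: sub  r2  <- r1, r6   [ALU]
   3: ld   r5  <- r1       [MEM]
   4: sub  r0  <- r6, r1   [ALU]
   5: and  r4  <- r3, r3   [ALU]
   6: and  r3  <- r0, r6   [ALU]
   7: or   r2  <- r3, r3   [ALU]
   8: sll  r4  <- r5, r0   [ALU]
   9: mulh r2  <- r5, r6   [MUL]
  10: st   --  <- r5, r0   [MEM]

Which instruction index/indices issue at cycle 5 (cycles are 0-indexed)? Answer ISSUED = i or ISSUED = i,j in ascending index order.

c0: i0/i1 or/add  pair
c1: i2/i3 sub/ld  pair
c2: i4/i5 sub/and  pair
c3: i6 and  RAW r3
c4: i7/i8 or/sll  pair
c5: i9 mulh  no-port MUL/MEM
c6: i10 st  tail

ISSUED = 9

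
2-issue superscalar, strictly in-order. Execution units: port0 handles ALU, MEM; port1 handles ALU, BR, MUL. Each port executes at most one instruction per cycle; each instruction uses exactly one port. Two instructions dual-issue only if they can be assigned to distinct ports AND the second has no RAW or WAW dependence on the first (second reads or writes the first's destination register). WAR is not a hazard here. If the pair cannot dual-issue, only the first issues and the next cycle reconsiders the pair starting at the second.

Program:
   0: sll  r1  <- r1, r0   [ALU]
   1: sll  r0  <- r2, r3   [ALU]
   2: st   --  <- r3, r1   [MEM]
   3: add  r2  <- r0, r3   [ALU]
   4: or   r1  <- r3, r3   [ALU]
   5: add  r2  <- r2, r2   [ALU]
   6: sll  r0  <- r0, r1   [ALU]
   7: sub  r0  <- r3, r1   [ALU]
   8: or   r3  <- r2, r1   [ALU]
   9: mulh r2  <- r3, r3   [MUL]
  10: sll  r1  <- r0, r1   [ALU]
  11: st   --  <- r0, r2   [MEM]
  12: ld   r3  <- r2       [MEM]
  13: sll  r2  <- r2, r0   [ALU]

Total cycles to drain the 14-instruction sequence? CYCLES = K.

#0 head=0: sll.ALU/sll.ALU i0,i1 pair
#1 head=2: st.MEM/add.ALU i2,i3 pair
#2 head=4: or.ALU/add.ALU i4,i5 pair
#3 head=6: sll.ALU i6 WAW r0
#4 head=7: sub.ALU/or.ALU i7,i8 pair
#5 head=9: mulh.MUL/sll.ALU i9,i10 pair
#6 head=11: st.MEM i11 no-port MEM/MEM
#7 head=12: ld.MEM/sll.ALU i12,i13 pair

CYCLES = 8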